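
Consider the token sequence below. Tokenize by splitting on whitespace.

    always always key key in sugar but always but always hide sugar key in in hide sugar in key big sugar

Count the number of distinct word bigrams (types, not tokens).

17

21 tokens → 20 bigram windows in total.
Repeated bigrams (each contributes count−1 duplicates):
  but always: 2
  hide sugar: 2
  key in: 2
3 duplicate windows → 20 − 3 = 17 distinct.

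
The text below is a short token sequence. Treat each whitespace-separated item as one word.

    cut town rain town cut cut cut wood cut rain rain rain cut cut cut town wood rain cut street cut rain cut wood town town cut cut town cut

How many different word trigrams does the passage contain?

25

30 tokens → 28 trigram windows in total.
Repeated trigrams (each contributes count−1 duplicates):
  cut cut cut: 2
  cut cut town: 2
  town cut cut: 2
3 duplicate windows → 28 − 3 = 25 distinct.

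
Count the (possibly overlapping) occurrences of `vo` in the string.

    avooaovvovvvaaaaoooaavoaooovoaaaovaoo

Sliding a length-2 window over the 37 characters (36 positions):
  position 2–3: vo
  position 8–9: vo
  position 22–23: vo
  position 28–29: vo

4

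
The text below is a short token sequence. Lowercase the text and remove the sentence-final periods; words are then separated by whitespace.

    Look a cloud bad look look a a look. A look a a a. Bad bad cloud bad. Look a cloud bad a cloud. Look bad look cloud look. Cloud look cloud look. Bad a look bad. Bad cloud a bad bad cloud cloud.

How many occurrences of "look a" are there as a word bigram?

5

Scanning the 43 overlapping bigram windows for "look a":
  position 1–2: look a
  position 6–7: look a
  position 9–10: look a
  position 11–12: look a
  position 19–20: look a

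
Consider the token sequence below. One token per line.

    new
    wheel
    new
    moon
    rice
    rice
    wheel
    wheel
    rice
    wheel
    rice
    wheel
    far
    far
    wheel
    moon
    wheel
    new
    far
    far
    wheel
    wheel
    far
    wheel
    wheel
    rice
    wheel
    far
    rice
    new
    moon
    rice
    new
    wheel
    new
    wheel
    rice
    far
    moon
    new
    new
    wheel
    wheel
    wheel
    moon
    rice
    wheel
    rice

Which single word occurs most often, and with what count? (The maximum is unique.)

Unigram frequencies (highest first):
  wheel: 18
  rice: 10
  new: 8
  far: 7
  moon: 5

"wheel", 18 times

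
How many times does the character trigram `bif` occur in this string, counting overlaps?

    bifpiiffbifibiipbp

Sliding a length-3 window over the 18 characters (16 positions):
  position 1–3: bif
  position 9–11: bif

2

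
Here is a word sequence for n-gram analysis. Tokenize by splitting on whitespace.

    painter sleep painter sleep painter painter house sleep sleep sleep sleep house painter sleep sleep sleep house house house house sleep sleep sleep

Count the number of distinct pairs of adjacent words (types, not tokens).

9

23 tokens → 22 bigram windows in total.
Repeated bigrams (each contributes count−1 duplicates):
  sleep sleep: 7
  house house: 3
  painter sleep: 3
  house sleep: 2
  sleep house: 2
  sleep painter: 2
13 duplicate windows → 22 − 13 = 9 distinct.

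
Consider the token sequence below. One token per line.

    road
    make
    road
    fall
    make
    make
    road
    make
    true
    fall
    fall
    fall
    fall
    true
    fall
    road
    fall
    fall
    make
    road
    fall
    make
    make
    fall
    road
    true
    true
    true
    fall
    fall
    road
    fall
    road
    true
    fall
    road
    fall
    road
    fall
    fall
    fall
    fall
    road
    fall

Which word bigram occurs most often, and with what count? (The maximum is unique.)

"fall fall", 8 times

Bigram frequencies (highest first):
  fall fall: 8
  road fall: 7
  fall road: 7
  true fall: 4
  make road: 3
  fall make: 3
  … (7 more, each ≤ 2)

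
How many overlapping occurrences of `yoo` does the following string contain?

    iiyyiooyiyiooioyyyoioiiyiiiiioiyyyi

Sliding a length-3 window over the 35 characters (33 positions):
  (no match at any position)

0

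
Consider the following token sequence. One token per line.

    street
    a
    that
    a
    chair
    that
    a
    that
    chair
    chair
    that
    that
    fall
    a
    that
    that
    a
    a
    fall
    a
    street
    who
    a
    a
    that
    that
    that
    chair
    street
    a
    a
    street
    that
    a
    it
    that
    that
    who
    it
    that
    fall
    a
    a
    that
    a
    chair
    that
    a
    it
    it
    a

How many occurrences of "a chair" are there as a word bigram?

2

Scanning the 50 overlapping bigram windows for "a chair":
  position 4–5: a chair
  position 45–46: a chair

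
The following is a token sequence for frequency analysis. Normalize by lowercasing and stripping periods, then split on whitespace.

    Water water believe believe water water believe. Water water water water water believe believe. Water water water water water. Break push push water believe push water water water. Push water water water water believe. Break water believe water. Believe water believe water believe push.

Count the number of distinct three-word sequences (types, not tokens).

44 tokens → 42 trigram windows in total.
Repeated trigrams (each contributes count−1 duplicates):
  water water water: 9
  water believe water: 4
  water water believe: 4
  believe water believe: 3
  believe water water: 3
  believe believe water: 2
  push water water: 2
  water believe believe: 2
  … (1 more repeated)
22 duplicate windows → 42 − 22 = 20 distinct.

20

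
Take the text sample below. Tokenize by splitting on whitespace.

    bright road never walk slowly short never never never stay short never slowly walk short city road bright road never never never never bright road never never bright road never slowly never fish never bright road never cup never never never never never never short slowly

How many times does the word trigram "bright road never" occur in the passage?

5

Scanning the 44 overlapping trigram windows for "bright road never":
  position 1–3: bright road never
  position 18–20: bright road never
  position 24–26: bright road never
  position 28–30: bright road never
  position 35–37: bright road never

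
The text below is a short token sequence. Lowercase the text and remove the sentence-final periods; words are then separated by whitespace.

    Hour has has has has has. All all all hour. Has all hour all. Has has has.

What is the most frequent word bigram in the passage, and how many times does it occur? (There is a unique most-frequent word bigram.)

Bigram frequencies (highest first):
  has has: 6
  hour has: 2
  has all: 2
  all all: 2
  all hour: 2
  hour all: 1
  … (1 more, each ≤ 1)

"has has", 6 times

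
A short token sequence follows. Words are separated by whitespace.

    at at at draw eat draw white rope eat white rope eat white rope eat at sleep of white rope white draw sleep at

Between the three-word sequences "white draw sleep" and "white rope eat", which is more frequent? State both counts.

"white rope eat" (3 vs 1)

"white draw sleep": 1 occurrence
"white rope eat": 3 occurrences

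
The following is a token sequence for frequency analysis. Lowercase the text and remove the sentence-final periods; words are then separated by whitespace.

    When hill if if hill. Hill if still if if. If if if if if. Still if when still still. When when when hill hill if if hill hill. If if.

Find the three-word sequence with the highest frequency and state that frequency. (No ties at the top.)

"if if if", 5 times

Trigram frequencies (highest first):
  if if if: 5
  hill if if: 3
  hill hill if: 3
  if if hill: 2
  if hill hill: 2
  if still if: 2
  … (12 more, each ≤ 1)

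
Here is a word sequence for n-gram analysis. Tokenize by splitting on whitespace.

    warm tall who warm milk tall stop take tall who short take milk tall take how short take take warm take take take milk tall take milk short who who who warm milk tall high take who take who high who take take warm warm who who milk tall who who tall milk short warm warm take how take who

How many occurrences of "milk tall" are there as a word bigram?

Scanning the 59 overlapping bigram windows for "milk tall":
  position 5–6: milk tall
  position 13–14: milk tall
  position 24–25: milk tall
  position 33–34: milk tall
  position 48–49: milk tall

5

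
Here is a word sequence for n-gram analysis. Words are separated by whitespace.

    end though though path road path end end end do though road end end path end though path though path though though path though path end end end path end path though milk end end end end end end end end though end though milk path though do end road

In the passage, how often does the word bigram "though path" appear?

Scanning the 49 overlapping bigram windows for "though path":
  position 3–4: though path
  position 17–18: though path
  position 19–20: though path
  position 22–23: though path
  position 24–25: though path

5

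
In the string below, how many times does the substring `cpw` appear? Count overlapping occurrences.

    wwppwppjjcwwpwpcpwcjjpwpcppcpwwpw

2

Sliding a length-3 window over the 33 characters (31 positions):
  position 16–18: cpw
  position 28–30: cpw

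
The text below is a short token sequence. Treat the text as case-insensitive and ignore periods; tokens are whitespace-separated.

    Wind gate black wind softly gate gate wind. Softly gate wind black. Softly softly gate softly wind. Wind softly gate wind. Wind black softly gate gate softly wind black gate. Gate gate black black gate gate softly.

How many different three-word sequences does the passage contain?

27

37 tokens → 35 trigram windows in total.
Repeated trigrams (each contributes count−1 duplicates):
  wind softly gate: 3
  black gate gate: 2
  gate gate softly: 2
  gate softly wind: 2
  softly gate gate: 2
  softly gate wind: 2
  wind black softly: 2
8 duplicate windows → 35 − 8 = 27 distinct.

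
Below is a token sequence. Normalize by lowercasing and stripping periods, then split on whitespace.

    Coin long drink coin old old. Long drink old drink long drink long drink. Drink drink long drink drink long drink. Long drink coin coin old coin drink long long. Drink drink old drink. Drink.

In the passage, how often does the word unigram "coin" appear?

Scanning the 35 tokens for "coin":
  position 1: coin
  position 4: coin
  position 24: coin
  position 25: coin
  position 27: coin

5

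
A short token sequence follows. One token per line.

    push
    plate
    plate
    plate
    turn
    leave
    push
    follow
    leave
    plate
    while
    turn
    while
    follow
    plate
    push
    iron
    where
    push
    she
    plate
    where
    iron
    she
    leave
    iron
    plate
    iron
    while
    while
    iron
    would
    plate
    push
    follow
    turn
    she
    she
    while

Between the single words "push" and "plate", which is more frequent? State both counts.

"plate" (8 vs 5)

"push": 5 occurrences
"plate": 8 occurrences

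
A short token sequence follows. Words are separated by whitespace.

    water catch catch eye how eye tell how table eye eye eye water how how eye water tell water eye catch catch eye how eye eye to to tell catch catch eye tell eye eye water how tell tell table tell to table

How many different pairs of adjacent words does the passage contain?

43 tokens → 42 bigram windows in total.
Repeated bigrams (each contributes count−1 duplicates):
  eye eye: 4
  catch catch: 3
  catch eye: 3
  eye water: 3
  how eye: 3
  eye how: 2
  eye tell: 2
  water how: 2
14 duplicate windows → 42 − 14 = 28 distinct.

28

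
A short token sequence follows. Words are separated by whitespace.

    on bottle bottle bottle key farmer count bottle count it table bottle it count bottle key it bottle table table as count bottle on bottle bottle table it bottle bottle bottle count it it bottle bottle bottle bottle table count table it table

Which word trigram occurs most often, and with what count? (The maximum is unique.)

Trigram frequencies (highest first):
  bottle bottle bottle: 4
  on bottle bottle: 2
  bottle count it: 2
  bottle bottle table: 2
  it bottle bottle: 2
  bottle bottle key: 1
  … (28 more, each ≤ 1)

"bottle bottle bottle", 4 times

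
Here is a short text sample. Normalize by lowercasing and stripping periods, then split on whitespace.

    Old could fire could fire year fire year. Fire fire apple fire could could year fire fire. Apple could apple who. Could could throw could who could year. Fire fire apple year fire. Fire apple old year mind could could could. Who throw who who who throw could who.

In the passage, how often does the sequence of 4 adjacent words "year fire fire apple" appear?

4

Scanning the 46 overlapping 4-gram windows for "year fire fire apple":
  position 8–11: year fire fire apple
  position 15–18: year fire fire apple
  position 28–31: year fire fire apple
  position 32–35: year fire fire apple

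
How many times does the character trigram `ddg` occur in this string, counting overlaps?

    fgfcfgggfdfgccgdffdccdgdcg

0

Sliding a length-3 window over the 26 characters (24 positions):
  (no match at any position)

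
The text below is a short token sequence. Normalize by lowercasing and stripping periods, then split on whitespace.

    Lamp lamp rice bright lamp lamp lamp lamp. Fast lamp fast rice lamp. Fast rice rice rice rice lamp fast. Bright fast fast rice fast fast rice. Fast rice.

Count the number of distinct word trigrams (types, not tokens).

29 tokens → 27 trigram windows in total.
Repeated trigrams (each contributes count−1 duplicates):
  fast fast rice: 2
  fast rice fast: 2
  lamp fast rice: 2
  lamp lamp lamp: 2
  rice lamp fast: 2
  rice rice rice: 2
6 duplicate windows → 27 − 6 = 21 distinct.

21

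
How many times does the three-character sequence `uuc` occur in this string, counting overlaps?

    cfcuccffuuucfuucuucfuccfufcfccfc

Sliding a length-3 window over the 32 characters (30 positions):
  position 10–12: uuc
  position 14–16: uuc
  position 17–19: uuc

3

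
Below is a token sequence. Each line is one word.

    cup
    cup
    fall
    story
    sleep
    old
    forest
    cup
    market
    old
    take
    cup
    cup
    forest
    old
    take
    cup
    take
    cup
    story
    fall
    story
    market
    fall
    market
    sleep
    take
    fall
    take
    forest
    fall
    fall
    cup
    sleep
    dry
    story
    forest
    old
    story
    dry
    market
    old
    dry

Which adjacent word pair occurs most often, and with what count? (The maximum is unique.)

"take cup", 3 times

Bigram frequencies (highest first):
  take cup: 3
  cup cup: 2
  fall story: 2
  market old: 2
  old take: 2
  forest old: 2
  … (29 more, each ≤ 1)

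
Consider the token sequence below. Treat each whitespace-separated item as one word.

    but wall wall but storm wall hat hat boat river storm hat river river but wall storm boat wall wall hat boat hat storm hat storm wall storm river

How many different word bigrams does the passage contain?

20

29 tokens → 28 bigram windows in total.
Repeated bigrams (each contributes count−1 duplicates):
  but wall: 2
  hat boat: 2
  hat storm: 2
  storm hat: 2
  storm wall: 2
  wall hat: 2
  wall storm: 2
  wall wall: 2
8 duplicate windows → 28 − 8 = 20 distinct.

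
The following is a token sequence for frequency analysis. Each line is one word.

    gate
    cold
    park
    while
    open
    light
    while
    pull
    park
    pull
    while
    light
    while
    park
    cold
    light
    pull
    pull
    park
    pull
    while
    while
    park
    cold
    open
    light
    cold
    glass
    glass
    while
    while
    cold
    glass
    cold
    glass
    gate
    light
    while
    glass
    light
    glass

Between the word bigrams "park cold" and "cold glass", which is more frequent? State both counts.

"cold glass" (3 vs 2)

"park cold": 2 occurrences
"cold glass": 3 occurrences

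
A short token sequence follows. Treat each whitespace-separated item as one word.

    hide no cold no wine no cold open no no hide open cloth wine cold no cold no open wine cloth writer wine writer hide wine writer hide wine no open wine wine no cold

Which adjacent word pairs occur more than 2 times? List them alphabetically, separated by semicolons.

cold no; no cold; wine no

Bigram counts meeting the condition (more than 2 times):
  cold no: 3
  no cold: 4
  wine no: 3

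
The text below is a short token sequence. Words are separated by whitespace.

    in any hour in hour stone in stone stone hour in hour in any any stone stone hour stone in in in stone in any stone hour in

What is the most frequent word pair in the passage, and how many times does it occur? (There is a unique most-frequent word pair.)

"hour in", 4 times

Bigram frequencies (highest first):
  hour in: 4
  in any: 3
  stone in: 3
  stone hour: 3
  in hour: 2
  hour stone: 2
  … (6 more, each ≤ 2)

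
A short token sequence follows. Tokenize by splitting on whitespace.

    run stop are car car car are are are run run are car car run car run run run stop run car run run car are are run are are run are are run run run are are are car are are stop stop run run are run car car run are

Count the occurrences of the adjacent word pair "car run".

Scanning the 51 overlapping bigram windows for "car run":
  position 14–15: car run
  position 16–17: car run
  position 22–23: car run
  position 50–51: car run

4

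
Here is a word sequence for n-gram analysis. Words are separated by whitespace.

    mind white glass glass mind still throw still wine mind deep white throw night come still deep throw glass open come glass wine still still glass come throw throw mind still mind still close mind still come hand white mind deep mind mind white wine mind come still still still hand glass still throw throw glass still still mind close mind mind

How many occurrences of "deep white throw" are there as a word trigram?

Scanning the 60 overlapping trigram windows for "deep white throw":
  position 11–13: deep white throw

1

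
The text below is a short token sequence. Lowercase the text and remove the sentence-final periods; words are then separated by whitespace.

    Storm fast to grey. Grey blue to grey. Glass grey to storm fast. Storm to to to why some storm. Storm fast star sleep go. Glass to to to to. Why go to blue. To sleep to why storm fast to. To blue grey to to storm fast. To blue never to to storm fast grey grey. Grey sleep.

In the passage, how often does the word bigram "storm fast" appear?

Scanning the 58 overlapping bigram windows for "storm fast":
  position 1–2: storm fast
  position 12–13: storm fast
  position 21–22: storm fast
  position 39–40: storm fast
  position 47–48: storm fast
  position 54–55: storm fast

6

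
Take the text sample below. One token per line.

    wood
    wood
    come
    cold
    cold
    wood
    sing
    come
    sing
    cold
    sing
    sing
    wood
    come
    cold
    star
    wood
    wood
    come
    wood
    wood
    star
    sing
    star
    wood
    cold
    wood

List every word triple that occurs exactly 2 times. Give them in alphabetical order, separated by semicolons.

wood come cold; wood wood come

Trigram counts meeting the condition (exactly 2 times):
  wood come cold: 2
  wood wood come: 2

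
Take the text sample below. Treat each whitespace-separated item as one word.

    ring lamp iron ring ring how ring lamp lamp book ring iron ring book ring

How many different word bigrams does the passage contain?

15 tokens → 14 bigram windows in total.
Repeated bigrams (each contributes count−1 duplicates):
  book ring: 2
  iron ring: 2
  ring lamp: 2
3 duplicate windows → 14 − 3 = 11 distinct.

11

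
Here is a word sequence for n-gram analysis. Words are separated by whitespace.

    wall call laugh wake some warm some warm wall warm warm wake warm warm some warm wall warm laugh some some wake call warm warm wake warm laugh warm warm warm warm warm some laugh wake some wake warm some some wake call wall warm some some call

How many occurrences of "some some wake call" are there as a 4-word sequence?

Scanning the 45 overlapping 4-gram windows for "some some wake call":
  position 20–23: some some wake call
  position 40–43: some some wake call

2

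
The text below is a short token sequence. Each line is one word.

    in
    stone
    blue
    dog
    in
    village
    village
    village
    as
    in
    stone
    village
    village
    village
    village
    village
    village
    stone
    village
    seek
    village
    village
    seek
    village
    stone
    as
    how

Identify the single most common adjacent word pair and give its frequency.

"village village", 8 times

Bigram frequencies (highest first):
  village village: 8
  in stone: 2
  stone village: 2
  village stone: 2
  village seek: 2
  seek village: 2
  … (8 more, each ≤ 1)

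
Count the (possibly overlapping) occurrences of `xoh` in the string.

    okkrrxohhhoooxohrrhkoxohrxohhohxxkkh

Sliding a length-3 window over the 36 characters (34 positions):
  position 6–8: xoh
  position 14–16: xoh
  position 22–24: xoh
  position 26–28: xoh

4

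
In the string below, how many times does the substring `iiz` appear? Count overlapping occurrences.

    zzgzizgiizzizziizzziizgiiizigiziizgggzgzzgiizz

6

Sliding a length-3 window over the 46 characters (44 positions):
  position 8–10: iiz
  position 15–17: iiz
  position 20–22: iiz
  position 25–27: iiz
  position 32–34: iiz
  position 43–45: iiz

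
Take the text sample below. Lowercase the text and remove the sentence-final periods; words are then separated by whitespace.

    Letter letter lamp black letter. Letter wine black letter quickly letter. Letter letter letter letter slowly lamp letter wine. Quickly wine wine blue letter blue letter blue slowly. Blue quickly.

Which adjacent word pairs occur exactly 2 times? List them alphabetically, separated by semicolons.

Bigram counts meeting the condition (exactly 2 times):
  black letter: 2
  blue letter: 2
  letter blue: 2
  letter wine: 2

black letter; blue letter; letter blue; letter wine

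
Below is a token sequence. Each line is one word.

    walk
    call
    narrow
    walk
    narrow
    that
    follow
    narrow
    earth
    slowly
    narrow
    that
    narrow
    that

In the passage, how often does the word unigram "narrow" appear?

Scanning the 14 tokens for "narrow":
  position 3: narrow
  position 5: narrow
  position 8: narrow
  position 11: narrow
  position 13: narrow

5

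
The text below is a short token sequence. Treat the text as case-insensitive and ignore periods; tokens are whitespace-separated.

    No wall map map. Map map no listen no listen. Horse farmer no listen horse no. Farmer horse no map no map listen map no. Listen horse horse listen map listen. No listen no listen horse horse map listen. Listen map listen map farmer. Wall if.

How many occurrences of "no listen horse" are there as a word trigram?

Scanning the 44 overlapping trigram windows for "no listen horse":
  position 9–11: no listen horse
  position 13–15: no listen horse
  position 25–27: no listen horse
  position 34–36: no listen horse

4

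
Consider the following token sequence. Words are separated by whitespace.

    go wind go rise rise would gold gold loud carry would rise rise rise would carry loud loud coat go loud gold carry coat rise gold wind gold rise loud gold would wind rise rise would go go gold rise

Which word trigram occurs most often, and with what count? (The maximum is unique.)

"rise rise would", 3 times

Trigram frequencies (highest first):
  rise rise would: 3
  go wind go: 1
  wind go rise: 1
  go rise rise: 1
  rise would gold: 1
  would gold gold: 1
  … (30 more, each ≤ 1)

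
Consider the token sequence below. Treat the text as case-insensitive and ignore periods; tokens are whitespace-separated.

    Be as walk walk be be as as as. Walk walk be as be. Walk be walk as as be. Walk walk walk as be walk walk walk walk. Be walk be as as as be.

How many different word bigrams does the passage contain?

9

36 tokens → 35 bigram windows in total.
Repeated bigrams (each contributes count−1 duplicates):
  walk walk: 7
  as as: 5
  be walk: 5
  walk be: 5
  as be: 4
  be as: 4
  as walk: 2
  walk as: 2
26 duplicate windows → 35 − 26 = 9 distinct.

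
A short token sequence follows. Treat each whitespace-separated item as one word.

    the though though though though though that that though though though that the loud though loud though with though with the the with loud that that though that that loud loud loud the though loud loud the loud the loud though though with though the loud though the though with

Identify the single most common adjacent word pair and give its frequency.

"though though", 7 times

Bigram frequencies (highest first):
  though though: 7
  the loud: 4
  loud though: 4
  though with: 4
  the though: 3
  though that: 3
  … (14 more, each ≤ 3)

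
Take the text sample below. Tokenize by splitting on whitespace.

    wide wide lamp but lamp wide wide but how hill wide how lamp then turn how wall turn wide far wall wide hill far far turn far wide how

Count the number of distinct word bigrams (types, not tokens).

26

29 tokens → 28 bigram windows in total.
Repeated bigrams (each contributes count−1 duplicates):
  wide how: 2
  wide wide: 2
2 duplicate windows → 28 − 2 = 26 distinct.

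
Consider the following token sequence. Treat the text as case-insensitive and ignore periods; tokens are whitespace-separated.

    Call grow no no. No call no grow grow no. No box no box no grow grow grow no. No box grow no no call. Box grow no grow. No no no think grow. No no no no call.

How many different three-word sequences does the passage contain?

39 tokens → 37 trigram windows in total.
Repeated trigrams (each contributes count−1 duplicates):
  grow no no: 6
  no no no: 4
  no no call: 3
  box grow no: 2
  grow grow no: 2
  no box no: 2
  no grow grow: 2
  no no box: 2
15 duplicate windows → 37 − 15 = 22 distinct.

22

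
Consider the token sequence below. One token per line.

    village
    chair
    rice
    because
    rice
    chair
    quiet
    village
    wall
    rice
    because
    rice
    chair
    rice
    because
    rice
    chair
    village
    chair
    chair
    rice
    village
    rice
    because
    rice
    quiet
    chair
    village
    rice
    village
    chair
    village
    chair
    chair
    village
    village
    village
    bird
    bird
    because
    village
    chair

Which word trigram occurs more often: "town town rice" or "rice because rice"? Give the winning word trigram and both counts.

"town town rice": 0 occurrences
"rice because rice": 4 occurrences

"rice because rice" (4 vs 0)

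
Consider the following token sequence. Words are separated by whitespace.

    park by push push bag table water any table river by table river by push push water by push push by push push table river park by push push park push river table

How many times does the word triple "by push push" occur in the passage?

Scanning the 31 overlapping trigram windows for "by push push":
  position 2–4: by push push
  position 14–16: by push push
  position 18–20: by push push
  position 21–23: by push push
  position 27–29: by push push

5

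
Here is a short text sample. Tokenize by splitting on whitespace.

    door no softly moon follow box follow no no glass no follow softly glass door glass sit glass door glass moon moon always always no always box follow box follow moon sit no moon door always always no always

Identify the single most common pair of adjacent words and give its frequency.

Bigram frequencies (highest first):
  box follow: 3
  follow box: 2
  glass door: 2
  door glass: 2
  always always: 2
  always no: 2
  … (24 more, each ≤ 2)

"box follow", 3 times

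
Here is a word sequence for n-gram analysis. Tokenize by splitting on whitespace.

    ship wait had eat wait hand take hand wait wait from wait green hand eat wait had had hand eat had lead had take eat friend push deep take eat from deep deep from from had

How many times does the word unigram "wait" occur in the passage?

6

Scanning the 36 tokens for "wait":
  position 2: wait
  position 5: wait
  position 9: wait
  position 10: wait
  position 12: wait
  position 16: wait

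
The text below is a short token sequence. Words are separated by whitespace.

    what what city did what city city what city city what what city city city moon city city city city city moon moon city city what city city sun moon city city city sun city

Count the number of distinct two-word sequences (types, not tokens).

35 tokens → 34 bigram windows in total.
Repeated bigrams (each contributes count−1 duplicates):
  city city: 12
  what city: 5
  city what: 3
  moon city: 3
  city moon: 2
  city sun: 2
  what what: 2
22 duplicate windows → 34 − 22 = 12 distinct.

12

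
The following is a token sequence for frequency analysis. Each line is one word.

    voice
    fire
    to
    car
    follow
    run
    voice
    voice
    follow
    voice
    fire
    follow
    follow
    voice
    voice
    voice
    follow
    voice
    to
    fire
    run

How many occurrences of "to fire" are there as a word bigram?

1

Scanning the 20 overlapping bigram windows for "to fire":
  position 19–20: to fire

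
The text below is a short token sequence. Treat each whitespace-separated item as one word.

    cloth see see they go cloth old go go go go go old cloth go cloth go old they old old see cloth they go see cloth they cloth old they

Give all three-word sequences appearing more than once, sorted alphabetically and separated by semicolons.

go go go; see cloth they

Trigram counts meeting the condition (more than once):
  go go go: 3
  see cloth they: 2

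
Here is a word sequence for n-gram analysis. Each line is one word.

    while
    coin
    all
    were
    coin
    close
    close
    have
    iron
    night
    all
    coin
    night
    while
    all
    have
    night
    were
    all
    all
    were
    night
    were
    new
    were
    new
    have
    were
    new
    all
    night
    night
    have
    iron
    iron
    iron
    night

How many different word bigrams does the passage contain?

29

37 tokens → 36 bigram windows in total.
Repeated bigrams (each contributes count−1 duplicates):
  were new: 3
  all were: 2
  have iron: 2
  iron iron: 2
  iron night: 2
  night were: 2
7 duplicate windows → 36 − 7 = 29 distinct.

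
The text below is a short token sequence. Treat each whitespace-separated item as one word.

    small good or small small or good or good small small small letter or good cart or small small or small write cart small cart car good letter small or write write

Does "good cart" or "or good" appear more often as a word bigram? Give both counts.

"good cart": 1 occurrence
"or good": 3 occurrences

"or good" (3 vs 1)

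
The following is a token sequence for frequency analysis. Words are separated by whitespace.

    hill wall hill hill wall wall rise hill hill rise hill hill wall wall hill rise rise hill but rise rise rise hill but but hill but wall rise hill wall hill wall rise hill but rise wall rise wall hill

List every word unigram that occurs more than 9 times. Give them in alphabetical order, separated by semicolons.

hill; rise; wall

Unigram counts meeting the condition (more than 9 times):
  hill: 15
  rise: 11
  wall: 10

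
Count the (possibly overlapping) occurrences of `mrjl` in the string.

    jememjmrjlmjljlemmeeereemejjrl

Sliding a length-4 window over the 30 characters (27 positions):
  position 7–10: mrjl

1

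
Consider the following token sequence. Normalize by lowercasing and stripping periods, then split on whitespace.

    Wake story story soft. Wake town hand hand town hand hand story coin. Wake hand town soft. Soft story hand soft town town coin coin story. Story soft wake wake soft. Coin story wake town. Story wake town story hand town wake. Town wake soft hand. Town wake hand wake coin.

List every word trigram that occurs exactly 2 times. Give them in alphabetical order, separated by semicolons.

Trigram counts meeting the condition (exactly 2 times):
  hand town wake: 2
  story soft wake: 2
  story story soft: 2
  story wake town: 2
  town hand hand: 2
  wake town story: 2

hand town wake; story soft wake; story story soft; story wake town; town hand hand; wake town story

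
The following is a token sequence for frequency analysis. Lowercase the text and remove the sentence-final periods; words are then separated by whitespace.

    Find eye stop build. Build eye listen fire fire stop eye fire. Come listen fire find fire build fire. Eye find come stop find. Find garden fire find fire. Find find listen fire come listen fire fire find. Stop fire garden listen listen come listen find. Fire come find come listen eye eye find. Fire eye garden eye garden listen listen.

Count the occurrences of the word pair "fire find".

Scanning the 60 overlapping bigram windows for "fire find":
  position 15–16: fire find
  position 27–28: fire find
  position 29–30: fire find
  position 37–38: fire find

4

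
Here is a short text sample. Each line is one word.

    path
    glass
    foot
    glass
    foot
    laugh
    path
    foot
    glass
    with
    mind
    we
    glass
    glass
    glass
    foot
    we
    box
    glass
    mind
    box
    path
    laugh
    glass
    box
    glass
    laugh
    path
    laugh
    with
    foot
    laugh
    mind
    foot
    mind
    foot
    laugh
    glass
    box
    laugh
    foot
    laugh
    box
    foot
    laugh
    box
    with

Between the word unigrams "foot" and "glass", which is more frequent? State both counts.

"foot": 9 occurrences
"glass": 10 occurrences

"glass" (10 vs 9)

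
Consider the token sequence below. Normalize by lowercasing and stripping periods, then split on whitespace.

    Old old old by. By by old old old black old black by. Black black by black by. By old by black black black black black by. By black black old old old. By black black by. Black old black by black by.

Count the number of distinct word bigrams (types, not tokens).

9

43 tokens → 42 bigram windows in total.
Repeated bigrams (each contributes count−1 duplicates):
  black black: 7
  black by: 7
  by black: 7
  old old: 6
  by by: 4
  black old: 3
  old black: 3
  old by: 3
  … (1 more repeated)
33 duplicate windows → 42 − 33 = 9 distinct.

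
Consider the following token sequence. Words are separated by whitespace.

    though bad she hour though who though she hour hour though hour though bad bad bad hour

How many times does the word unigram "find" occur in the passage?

Scanning the 17 tokens for "find":
  (none found)

0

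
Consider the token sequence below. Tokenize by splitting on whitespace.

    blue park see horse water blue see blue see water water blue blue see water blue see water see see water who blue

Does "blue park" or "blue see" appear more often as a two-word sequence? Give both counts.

"blue park": 1 occurrence
"blue see": 4 occurrences

"blue see" (4 vs 1)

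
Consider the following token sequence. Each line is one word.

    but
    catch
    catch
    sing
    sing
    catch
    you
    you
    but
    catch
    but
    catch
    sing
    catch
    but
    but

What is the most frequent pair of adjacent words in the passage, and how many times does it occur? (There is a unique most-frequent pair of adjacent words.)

Bigram frequencies (highest first):
  but catch: 3
  catch sing: 2
  sing catch: 2
  catch but: 2
  catch catch: 1
  sing sing: 1
  … (4 more, each ≤ 1)

"but catch", 3 times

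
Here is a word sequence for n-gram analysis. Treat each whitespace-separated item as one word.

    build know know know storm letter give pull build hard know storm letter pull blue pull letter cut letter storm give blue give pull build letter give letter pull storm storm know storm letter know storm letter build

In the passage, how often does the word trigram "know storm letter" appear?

Scanning the 36 overlapping trigram windows for "know storm letter":
  position 4–6: know storm letter
  position 11–13: know storm letter
  position 32–34: know storm letter
  position 35–37: know storm letter

4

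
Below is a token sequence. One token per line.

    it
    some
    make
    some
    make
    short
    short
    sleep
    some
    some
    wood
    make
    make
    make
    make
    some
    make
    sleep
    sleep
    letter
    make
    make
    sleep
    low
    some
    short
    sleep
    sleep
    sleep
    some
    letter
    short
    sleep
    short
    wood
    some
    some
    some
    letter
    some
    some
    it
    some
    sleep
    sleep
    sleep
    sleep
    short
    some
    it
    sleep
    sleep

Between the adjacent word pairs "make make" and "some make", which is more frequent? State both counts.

"make make": 4 occurrences
"some make": 3 occurrences

"make make" (4 vs 3)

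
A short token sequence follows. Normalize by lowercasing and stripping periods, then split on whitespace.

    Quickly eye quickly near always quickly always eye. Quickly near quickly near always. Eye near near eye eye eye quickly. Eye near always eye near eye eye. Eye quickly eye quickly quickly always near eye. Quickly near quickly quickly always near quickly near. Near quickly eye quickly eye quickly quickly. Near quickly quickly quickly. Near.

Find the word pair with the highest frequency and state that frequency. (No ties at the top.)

"eye quickly", 8 times

Bigram frequencies (highest first):
  eye quickly: 8
  quickly near: 7
  quickly eye: 5
  near quickly: 5
  quickly quickly: 5
  eye eye: 4
  … (8 more, each ≤ 3)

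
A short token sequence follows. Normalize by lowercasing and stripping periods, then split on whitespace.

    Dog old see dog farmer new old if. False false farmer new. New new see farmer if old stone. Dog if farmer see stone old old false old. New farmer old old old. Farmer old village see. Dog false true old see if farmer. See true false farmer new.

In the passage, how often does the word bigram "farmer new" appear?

3

Scanning the 48 overlapping bigram windows for "farmer new":
  position 5–6: farmer new
  position 11–12: farmer new
  position 48–49: farmer new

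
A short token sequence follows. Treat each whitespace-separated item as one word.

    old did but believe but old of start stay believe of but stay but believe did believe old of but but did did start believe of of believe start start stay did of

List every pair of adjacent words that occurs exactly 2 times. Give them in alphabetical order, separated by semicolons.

believe of; but believe; of but; old of; start stay

Bigram counts meeting the condition (exactly 2 times):
  believe of: 2
  but believe: 2
  of but: 2
  old of: 2
  start stay: 2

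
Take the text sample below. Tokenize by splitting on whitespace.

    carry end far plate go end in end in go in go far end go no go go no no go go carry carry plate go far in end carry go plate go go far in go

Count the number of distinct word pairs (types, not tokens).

37 tokens → 36 bigram windows in total.
Repeated bigrams (each contributes count−1 duplicates):
  go far: 3
  go go: 3
  in go: 3
  plate go: 3
  end in: 2
  far in: 2
  go no: 2
  in end: 2
  … (1 more repeated)
13 duplicate windows → 36 − 13 = 23 distinct.

23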